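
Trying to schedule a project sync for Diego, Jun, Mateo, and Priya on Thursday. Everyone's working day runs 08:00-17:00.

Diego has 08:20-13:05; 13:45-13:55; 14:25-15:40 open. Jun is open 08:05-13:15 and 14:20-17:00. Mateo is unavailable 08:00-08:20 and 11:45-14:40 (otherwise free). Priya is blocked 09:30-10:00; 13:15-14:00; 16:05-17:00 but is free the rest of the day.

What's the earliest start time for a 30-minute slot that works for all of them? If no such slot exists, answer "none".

Diego free: 08:20-13:05, 13:45-13:55, 14:25-15:40.
Jun free: 08:05-13:15, 14:20-17:00.
Mateo free: 08:20-11:45, 14:40-17:00 (invert busy blocks within the working day).
Priya free: 08:00-09:30, 10:00-13:15, 14:00-16:05 (invert busy blocks within the working day).
Diego ∩ Jun: 08:20-13:05, 14:25-15:40.
Diego ∩ Jun ∩ Mateo: 08:20-11:45, 14:40-15:40.
Diego ∩ Jun ∩ Mateo ∩ Priya: 08:20-09:30, 10:00-11:45, 14:40-15:40.
So the common availability across everyone is 08:20-09:30, 10:00-11:45, 14:40-15:40.
The first common window of at least 30 minutes is 08:20-09:30, so the earliest start is 08:20.

08:20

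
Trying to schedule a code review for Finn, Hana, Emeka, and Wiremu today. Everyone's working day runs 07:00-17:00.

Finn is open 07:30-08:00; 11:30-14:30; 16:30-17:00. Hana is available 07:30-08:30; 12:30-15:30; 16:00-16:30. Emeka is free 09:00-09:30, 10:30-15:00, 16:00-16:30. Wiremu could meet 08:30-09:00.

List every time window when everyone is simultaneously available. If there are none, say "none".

none

Finn ∩ Hana: 07:30-08:00, 12:30-14:30.
Finn ∩ Hana ∩ Emeka: 12:30-14:30.
Finn ∩ Hana ∩ Emeka ∩ Wiremu: ∅.
There is no time when everyone is free.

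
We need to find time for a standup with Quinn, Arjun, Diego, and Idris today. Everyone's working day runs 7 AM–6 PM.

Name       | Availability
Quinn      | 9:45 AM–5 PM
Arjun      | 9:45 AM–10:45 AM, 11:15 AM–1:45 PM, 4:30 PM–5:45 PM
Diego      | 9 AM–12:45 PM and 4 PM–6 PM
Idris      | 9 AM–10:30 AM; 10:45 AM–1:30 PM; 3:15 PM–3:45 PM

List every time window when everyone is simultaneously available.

09:45-10:30, 11:15-12:45

Quinn ∩ Arjun: 09:45-10:45, 11:15-13:45, 16:30-17:00.
Quinn ∩ Arjun ∩ Diego: 09:45-10:45, 11:15-12:45, 16:30-17:00.
Quinn ∩ Arjun ∩ Diego ∩ Idris: 09:45-10:30, 11:15-12:45.
So the common availability across everyone is 09:45-10:30, 11:15-12:45.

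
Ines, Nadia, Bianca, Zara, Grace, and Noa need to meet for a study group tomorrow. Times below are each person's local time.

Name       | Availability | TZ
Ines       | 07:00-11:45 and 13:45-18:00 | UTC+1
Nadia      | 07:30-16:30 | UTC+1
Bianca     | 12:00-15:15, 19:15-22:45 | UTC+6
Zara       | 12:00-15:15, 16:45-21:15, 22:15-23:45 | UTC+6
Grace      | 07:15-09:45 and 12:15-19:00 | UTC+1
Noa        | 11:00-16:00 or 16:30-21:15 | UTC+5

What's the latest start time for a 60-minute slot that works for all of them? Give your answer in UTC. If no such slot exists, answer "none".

14:15

Ines in UTC: 06:00-10:45, 12:45-17:00 (subtract 1h to convert from UTC+1).
Nadia in UTC: 06:30-15:30 (subtract 1h to convert from UTC+1).
Bianca in UTC: 06:00-09:15, 13:15-16:45 (subtract 6h to convert from UTC+6).
Zara in UTC: 06:00-09:15, 10:45-15:15, 16:15-17:45 (subtract 6h to convert from UTC+6).
Grace in UTC: 06:15-08:45, 11:15-18:00 (subtract 1h to convert from UTC+1).
Noa in UTC: 06:00-11:00, 11:30-16:15 (subtract 5h to convert from UTC+5).
Ines ∩ Nadia: 06:30-10:45, 12:45-15:30.
Ines ∩ Nadia ∩ Bianca: 06:30-09:15, 13:15-15:30.
Ines ∩ Nadia ∩ Bianca ∩ Zara: 06:30-09:15, 13:15-15:15.
Ines ∩ Nadia ∩ Bianca ∩ Zara ∩ Grace: 06:30-08:45, 13:15-15:15.
Ines ∩ Nadia ∩ Bianca ∩ Zara ∩ Grace ∩ Noa: 06:30-08:45, 13:15-15:15.
The last common window of at least 60 minutes is 13:15-15:15; a 60-minute meeting can start as late as 14:15 and still end by 15:15.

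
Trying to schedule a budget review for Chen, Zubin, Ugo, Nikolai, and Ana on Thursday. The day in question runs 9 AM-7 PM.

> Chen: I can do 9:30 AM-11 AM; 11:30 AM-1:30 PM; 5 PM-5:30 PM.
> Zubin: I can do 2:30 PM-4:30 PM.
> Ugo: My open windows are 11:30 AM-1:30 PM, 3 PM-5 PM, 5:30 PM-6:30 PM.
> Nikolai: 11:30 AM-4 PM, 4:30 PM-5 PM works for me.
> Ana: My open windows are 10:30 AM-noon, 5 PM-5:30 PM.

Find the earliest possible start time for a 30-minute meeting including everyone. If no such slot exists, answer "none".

none

Chen ∩ Zubin: ∅.
Chen ∩ Zubin ∩ Ugo: ∅.
Chen ∩ Zubin ∩ Ugo ∩ Nikolai: ∅.
Chen ∩ Zubin ∩ Ugo ∩ Nikolai ∩ Ana: ∅.
There is no time when everyone is free.
No common window is at least 30 minutes long.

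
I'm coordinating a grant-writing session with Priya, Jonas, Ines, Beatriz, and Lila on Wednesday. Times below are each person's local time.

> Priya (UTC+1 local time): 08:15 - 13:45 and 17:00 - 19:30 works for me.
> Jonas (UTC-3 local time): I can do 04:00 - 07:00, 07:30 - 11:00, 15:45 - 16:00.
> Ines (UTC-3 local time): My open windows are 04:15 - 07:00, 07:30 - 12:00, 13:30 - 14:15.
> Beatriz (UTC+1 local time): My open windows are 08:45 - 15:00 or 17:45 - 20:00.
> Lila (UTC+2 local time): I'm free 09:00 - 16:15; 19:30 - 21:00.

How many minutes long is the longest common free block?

Priya in UTC: 07:15-12:45, 16:00-18:30 (subtract 1h to convert from UTC+1).
Jonas in UTC: 07:00-10:00, 10:30-14:00, 18:45-19:00 (add 3h to convert from UTC-3).
Ines in UTC: 07:15-10:00, 10:30-15:00, 16:30-17:15 (add 3h to convert from UTC-3).
Beatriz in UTC: 07:45-14:00, 16:45-19:00 (subtract 1h to convert from UTC+1).
Lila in UTC: 07:00-14:15, 17:30-19:00 (subtract 2h to convert from UTC+2).
Priya ∩ Jonas: 07:15-10:00, 10:30-12:45.
Priya ∩ Jonas ∩ Ines: 07:15-10:00, 10:30-12:45.
Priya ∩ Jonas ∩ Ines ∩ Beatriz: 07:45-10:00, 10:30-12:45.
Priya ∩ Jonas ∩ Ines ∩ Beatriz ∩ Lila: 07:45-10:00, 10:30-12:45.
The longest is 07:45-10:00 at 135 minutes.

135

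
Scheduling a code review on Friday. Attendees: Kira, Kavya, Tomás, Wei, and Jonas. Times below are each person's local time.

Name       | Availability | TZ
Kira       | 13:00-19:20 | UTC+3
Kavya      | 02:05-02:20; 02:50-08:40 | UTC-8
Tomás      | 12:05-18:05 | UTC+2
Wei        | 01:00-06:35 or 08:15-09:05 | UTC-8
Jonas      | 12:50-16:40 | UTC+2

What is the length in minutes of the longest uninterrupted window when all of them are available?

Kira in UTC: 10:00-16:20 (subtract 3h to convert from UTC+3).
Kavya in UTC: 10:05-10:20, 10:50-16:40 (add 8h to convert from UTC-8).
Tomás in UTC: 10:05-16:05 (subtract 2h to convert from UTC+2).
Wei in UTC: 09:00-14:35, 16:15-17:05 (add 8h to convert from UTC-8).
Jonas in UTC: 10:50-14:40 (subtract 2h to convert from UTC+2).
Kira ∩ Kavya: 10:05-10:20, 10:50-16:20.
Kira ∩ Kavya ∩ Tomás: 10:05-10:20, 10:50-16:05.
Kira ∩ Kavya ∩ Tomás ∩ Wei: 10:05-10:20, 10:50-14:35.
Kira ∩ Kavya ∩ Tomás ∩ Wei ∩ Jonas: 10:50-14:35.
Those are the intersection windows.
The longest is 10:50-14:35 at 225 minutes.

225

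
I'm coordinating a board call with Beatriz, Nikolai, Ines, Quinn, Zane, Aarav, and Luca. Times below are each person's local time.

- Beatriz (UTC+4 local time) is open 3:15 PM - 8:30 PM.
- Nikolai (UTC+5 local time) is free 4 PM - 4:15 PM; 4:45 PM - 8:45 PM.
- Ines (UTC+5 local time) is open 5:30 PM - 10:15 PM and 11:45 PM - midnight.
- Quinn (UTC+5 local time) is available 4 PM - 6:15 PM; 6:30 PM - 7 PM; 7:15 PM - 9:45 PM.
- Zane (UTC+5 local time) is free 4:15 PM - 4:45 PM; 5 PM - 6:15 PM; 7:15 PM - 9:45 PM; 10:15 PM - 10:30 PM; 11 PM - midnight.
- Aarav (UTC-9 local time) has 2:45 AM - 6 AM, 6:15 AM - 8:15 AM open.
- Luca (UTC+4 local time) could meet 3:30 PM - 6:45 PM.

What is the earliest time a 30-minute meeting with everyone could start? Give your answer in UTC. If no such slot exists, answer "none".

12:30

Beatriz in UTC: 11:15-16:30 (subtract 4h to convert from UTC+4).
Nikolai in UTC: 11:00-11:15, 11:45-15:45 (subtract 5h to convert from UTC+5).
Ines in UTC: 12:30-17:15, 18:45-19:00 (subtract 5h to convert from UTC+5).
Quinn in UTC: 11:00-13:15, 13:30-14:00, 14:15-16:45 (subtract 5h to convert from UTC+5).
Zane in UTC: 11:15-11:45, 12:00-13:15, 14:15-16:45, 17:15-17:30, 18:00-19:00 (subtract 5h to convert from UTC+5).
Aarav in UTC: 11:45-15:00, 15:15-17:15 (add 9h to convert from UTC-9).
Luca in UTC: 11:30-14:45 (subtract 4h to convert from UTC+4).
Beatriz ∩ Nikolai: 11:45-15:45.
Beatriz ∩ Nikolai ∩ Ines: 12:30-15:45.
Beatriz ∩ Nikolai ∩ Ines ∩ Quinn: 12:30-13:15, 13:30-14:00, 14:15-15:45.
Beatriz ∩ Nikolai ∩ Ines ∩ Quinn ∩ Zane: 12:30-13:15, 14:15-15:45.
Beatriz ∩ Nikolai ∩ Ines ∩ Quinn ∩ Zane ∩ Aarav: 12:30-13:15, 14:15-15:00, 15:15-15:45.
Beatriz ∩ Nikolai ∩ Ines ∩ Quinn ∩ Zane ∩ Aarav ∩ Luca: 12:30-13:15, 14:15-14:45.
The first common window of at least 30 minutes is 12:30-13:15, so the earliest start is 12:30.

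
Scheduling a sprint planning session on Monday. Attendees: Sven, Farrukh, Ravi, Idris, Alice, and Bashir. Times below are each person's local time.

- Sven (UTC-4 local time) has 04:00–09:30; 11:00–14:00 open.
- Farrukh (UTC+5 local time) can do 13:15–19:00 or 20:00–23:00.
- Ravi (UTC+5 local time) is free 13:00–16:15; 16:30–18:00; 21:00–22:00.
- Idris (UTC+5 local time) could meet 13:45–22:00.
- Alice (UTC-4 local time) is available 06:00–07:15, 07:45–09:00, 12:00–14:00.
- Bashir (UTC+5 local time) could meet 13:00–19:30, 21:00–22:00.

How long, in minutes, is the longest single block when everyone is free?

75

Sven in UTC: 08:00-13:30, 15:00-18:00 (add 4h to convert from UTC-4).
Farrukh in UTC: 08:15-14:00, 15:00-18:00 (subtract 5h to convert from UTC+5).
Ravi in UTC: 08:00-11:15, 11:30-13:00, 16:00-17:00 (subtract 5h to convert from UTC+5).
Idris in UTC: 08:45-17:00 (subtract 5h to convert from UTC+5).
Alice in UTC: 10:00-11:15, 11:45-13:00, 16:00-18:00 (add 4h to convert from UTC-4).
Bashir in UTC: 08:00-14:30, 16:00-17:00 (subtract 5h to convert from UTC+5).
Sven ∩ Farrukh: 08:15-13:30, 15:00-18:00.
Sven ∩ Farrukh ∩ Ravi: 08:15-11:15, 11:30-13:00, 16:00-17:00.
Sven ∩ Farrukh ∩ Ravi ∩ Idris: 08:45-11:15, 11:30-13:00, 16:00-17:00.
Sven ∩ Farrukh ∩ Ravi ∩ Idris ∩ Alice: 10:00-11:15, 11:45-13:00, 16:00-17:00.
Sven ∩ Farrukh ∩ Ravi ∩ Idris ∩ Alice ∩ Bashir: 10:00-11:15, 11:45-13:00, 16:00-17:00.
The longest is 10:00-11:15 at 75 minutes.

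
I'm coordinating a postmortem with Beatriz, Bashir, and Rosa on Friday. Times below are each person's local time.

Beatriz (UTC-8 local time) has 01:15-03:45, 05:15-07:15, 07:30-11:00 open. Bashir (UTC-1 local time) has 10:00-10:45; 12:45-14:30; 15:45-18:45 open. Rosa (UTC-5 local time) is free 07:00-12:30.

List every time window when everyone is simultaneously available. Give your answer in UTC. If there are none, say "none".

13:45-15:15, 16:45-17:30

Beatriz in UTC: 09:15-11:45, 13:15-15:15, 15:30-19:00 (add 8h to convert from UTC-8).
Bashir in UTC: 11:00-11:45, 13:45-15:30, 16:45-19:45 (add 1h to convert from UTC-1).
Rosa in UTC: 12:00-17:30 (add 5h to convert from UTC-5).
Beatriz ∩ Bashir: 11:00-11:45, 13:45-15:15, 16:45-19:00.
Beatriz ∩ Bashir ∩ Rosa: 13:45-15:15, 16:45-17:30.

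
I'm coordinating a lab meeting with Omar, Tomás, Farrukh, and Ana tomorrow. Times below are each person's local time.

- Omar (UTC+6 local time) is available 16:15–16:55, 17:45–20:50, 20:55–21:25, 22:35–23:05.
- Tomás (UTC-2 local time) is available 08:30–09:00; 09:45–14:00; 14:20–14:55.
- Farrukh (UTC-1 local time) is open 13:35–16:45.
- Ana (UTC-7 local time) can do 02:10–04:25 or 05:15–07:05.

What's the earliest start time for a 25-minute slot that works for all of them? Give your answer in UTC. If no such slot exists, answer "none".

none

Omar in UTC: 10:15-10:55, 11:45-14:50, 14:55-15:25, 16:35-17:05 (subtract 6h to convert from UTC+6).
Tomás in UTC: 10:30-11:00, 11:45-16:00, 16:20-16:55 (add 2h to convert from UTC-2).
Farrukh in UTC: 14:35-17:45 (add 1h to convert from UTC-1).
Ana in UTC: 09:10-11:25, 12:15-14:05 (add 7h to convert from UTC-7).
Omar ∩ Tomás: 10:30-10:55, 11:45-14:50, 14:55-15:25, 16:35-16:55.
Omar ∩ Tomás ∩ Farrukh: 14:35-14:50, 14:55-15:25, 16:35-16:55.
Omar ∩ Tomás ∩ Farrukh ∩ Ana: ∅.
There is no time when everyone is free.
No common window is at least 25 minutes long.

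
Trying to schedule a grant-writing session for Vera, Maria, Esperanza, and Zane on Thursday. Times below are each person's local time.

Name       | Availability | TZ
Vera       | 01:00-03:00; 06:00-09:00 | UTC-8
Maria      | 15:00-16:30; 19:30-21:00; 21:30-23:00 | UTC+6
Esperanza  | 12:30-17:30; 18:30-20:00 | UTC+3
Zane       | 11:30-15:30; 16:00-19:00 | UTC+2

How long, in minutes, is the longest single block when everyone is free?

90

Vera in UTC: 09:00-11:00, 14:00-17:00 (add 8h to convert from UTC-8).
Maria in UTC: 09:00-10:30, 13:30-15:00, 15:30-17:00 (subtract 6h to convert from UTC+6).
Esperanza in UTC: 09:30-14:30, 15:30-17:00 (subtract 3h to convert from UTC+3).
Zane in UTC: 09:30-13:30, 14:00-17:00 (subtract 2h to convert from UTC+2).
Vera ∩ Maria: 09:00-10:30, 14:00-15:00, 15:30-17:00.
Vera ∩ Maria ∩ Esperanza: 09:30-10:30, 14:00-14:30, 15:30-17:00.
Vera ∩ Maria ∩ Esperanza ∩ Zane: 09:30-10:30, 14:00-14:30, 15:30-17:00.
So the common availability across everyone is 09:30-10:30, 14:00-14:30, 15:30-17:00.
The longest is 15:30-17:00 at 90 minutes.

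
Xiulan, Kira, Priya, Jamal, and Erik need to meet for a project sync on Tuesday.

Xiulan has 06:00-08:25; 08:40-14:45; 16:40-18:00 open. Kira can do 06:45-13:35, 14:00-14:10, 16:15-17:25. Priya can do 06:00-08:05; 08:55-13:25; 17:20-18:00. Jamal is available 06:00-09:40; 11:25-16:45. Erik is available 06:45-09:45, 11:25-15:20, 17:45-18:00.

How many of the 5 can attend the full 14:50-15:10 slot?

2

Jamal and Erik can make the full 14:50-15:10 slot — that's 2.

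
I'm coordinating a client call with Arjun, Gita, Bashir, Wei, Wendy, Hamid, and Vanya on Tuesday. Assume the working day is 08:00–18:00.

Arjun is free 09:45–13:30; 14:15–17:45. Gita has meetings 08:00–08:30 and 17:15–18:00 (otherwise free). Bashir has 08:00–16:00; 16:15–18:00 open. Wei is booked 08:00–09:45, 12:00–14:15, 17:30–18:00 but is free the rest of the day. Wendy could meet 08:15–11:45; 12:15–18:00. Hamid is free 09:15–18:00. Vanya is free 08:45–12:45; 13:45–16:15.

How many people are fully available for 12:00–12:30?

5

Arjun free: 09:45-13:30, 14:15-17:45.
Gita free: 08:30-17:15 (invert busy blocks within the working day).
Bashir free: 08:00-16:00, 16:15-18:00.
Wei free: 09:45-12:00, 14:15-17:30 (invert busy blocks within the working day).
Wendy free: 08:15-11:45, 12:15-18:00.
Hamid free: 09:15-18:00.
Vanya free: 08:45-12:45, 13:45-16:15.
Arjun, Gita, Bashir, Hamid, and Vanya can make the full 12:00-12:30 slot — that's 5.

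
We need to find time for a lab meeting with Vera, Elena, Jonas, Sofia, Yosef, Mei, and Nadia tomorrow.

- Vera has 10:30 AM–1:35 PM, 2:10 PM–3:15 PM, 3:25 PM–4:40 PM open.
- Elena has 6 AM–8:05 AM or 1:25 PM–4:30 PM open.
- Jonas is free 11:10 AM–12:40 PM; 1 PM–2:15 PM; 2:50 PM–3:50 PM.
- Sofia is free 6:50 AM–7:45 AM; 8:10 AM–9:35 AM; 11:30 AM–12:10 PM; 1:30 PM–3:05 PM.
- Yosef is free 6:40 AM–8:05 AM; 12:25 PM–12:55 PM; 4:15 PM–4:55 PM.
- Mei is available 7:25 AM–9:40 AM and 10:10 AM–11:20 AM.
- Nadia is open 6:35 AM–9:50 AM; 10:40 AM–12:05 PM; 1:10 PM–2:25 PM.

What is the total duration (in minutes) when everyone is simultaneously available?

Vera ∩ Elena: 13:25-13:35, 14:10-15:15, 15:25-16:30.
Vera ∩ Elena ∩ Jonas: 13:25-13:35, 14:10-14:15, 14:50-15:15, 15:25-15:50.
Vera ∩ Elena ∩ Jonas ∩ Sofia: 13:30-13:35, 14:10-14:15, 14:50-15:05.
Vera ∩ Elena ∩ Jonas ∩ Sofia ∩ Yosef: ∅.
Vera ∩ Elena ∩ Jonas ∩ Sofia ∩ Yosef ∩ Mei: ∅.
Vera ∩ Elena ∩ Jonas ∩ Sofia ∩ Yosef ∩ Mei ∩ Nadia: ∅.
There is no time when everyone is free.
There is no common window, so the total is 0 minutes.

0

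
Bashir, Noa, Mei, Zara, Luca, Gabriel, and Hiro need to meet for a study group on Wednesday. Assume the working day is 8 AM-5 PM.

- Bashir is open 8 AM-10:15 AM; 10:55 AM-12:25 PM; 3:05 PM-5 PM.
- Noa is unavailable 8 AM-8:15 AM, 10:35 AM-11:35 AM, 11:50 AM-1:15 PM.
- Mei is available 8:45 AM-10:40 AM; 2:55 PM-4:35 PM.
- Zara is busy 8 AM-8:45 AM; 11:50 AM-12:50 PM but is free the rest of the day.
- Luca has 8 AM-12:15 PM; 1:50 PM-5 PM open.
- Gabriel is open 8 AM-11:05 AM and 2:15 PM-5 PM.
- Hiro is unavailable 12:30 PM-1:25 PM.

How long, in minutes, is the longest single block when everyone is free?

90

Bashir free: 08:00-10:15, 10:55-12:25, 15:05-17:00.
Noa free: 08:15-10:35, 11:35-11:50, 13:15-17:00 (invert busy blocks within the working day).
Mei free: 08:45-10:40, 14:55-16:35.
Zara free: 08:45-11:50, 12:50-17:00 (invert busy blocks within the working day).
Luca free: 08:00-12:15, 13:50-17:00.
Gabriel free: 08:00-11:05, 14:15-17:00.
Hiro free: 08:00-12:30, 13:25-17:00 (invert busy blocks within the working day).
Bashir ∩ Noa: 08:15-10:15, 11:35-11:50, 15:05-17:00.
Bashir ∩ Noa ∩ Mei: 08:45-10:15, 15:05-16:35.
Bashir ∩ Noa ∩ Mei ∩ Zara: 08:45-10:15, 15:05-16:35.
Bashir ∩ Noa ∩ Mei ∩ Zara ∩ Luca: 08:45-10:15, 15:05-16:35.
Bashir ∩ Noa ∩ Mei ∩ Zara ∩ Luca ∩ Gabriel: 08:45-10:15, 15:05-16:35.
Bashir ∩ Noa ∩ Mei ∩ Zara ∩ Luca ∩ Gabriel ∩ Hiro: 08:45-10:15, 15:05-16:35.
The longest is 08:45-10:15 at 90 minutes.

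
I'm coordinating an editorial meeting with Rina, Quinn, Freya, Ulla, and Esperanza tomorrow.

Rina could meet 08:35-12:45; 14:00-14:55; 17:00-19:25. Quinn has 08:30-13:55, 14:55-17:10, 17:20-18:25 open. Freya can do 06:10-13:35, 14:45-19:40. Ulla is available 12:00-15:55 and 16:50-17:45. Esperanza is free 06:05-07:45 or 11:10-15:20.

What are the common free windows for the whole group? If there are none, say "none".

12:00-12:45

Rina ∩ Quinn: 08:35-12:45, 17:00-17:10, 17:20-18:25.
Rina ∩ Quinn ∩ Freya: 08:35-12:45, 17:00-17:10, 17:20-18:25.
Rina ∩ Quinn ∩ Freya ∩ Ulla: 12:00-12:45, 17:00-17:10, 17:20-17:45.
Rina ∩ Quinn ∩ Freya ∩ Ulla ∩ Esperanza: 12:00-12:45.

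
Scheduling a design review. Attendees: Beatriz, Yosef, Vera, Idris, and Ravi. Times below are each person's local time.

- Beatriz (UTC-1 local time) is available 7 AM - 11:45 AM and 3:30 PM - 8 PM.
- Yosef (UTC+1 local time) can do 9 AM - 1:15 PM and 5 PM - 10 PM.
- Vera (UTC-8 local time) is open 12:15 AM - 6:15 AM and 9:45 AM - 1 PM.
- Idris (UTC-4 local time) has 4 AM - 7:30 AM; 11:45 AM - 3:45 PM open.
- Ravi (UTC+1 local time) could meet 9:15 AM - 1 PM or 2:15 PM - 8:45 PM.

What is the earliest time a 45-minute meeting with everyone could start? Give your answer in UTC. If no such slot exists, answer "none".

Beatriz in UTC: 08:00-12:45, 16:30-21:00 (add 1h to convert from UTC-1).
Yosef in UTC: 08:00-12:15, 16:00-21:00 (subtract 1h to convert from UTC+1).
Vera in UTC: 08:15-14:15, 17:45-21:00 (add 8h to convert from UTC-8).
Idris in UTC: 08:00-11:30, 15:45-19:45 (add 4h to convert from UTC-4).
Ravi in UTC: 08:15-12:00, 13:15-19:45 (subtract 1h to convert from UTC+1).
Beatriz ∩ Yosef: 08:00-12:15, 16:30-21:00.
Beatriz ∩ Yosef ∩ Vera: 08:15-12:15, 17:45-21:00.
Beatriz ∩ Yosef ∩ Vera ∩ Idris: 08:15-11:30, 17:45-19:45.
Beatriz ∩ Yosef ∩ Vera ∩ Idris ∩ Ravi: 08:15-11:30, 17:45-19:45.
The first common window of at least 45 minutes is 08:15-11:30, so the earliest start is 08:15.

08:15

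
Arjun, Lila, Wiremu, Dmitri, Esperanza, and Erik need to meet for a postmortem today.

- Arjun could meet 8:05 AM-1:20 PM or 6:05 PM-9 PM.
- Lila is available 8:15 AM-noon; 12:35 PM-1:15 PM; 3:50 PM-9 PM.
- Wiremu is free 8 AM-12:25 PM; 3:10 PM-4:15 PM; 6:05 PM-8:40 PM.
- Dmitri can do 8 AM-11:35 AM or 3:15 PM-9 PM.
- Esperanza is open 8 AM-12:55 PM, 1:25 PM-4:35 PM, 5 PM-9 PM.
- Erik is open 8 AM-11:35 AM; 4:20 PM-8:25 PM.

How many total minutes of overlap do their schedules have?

Arjun ∩ Lila: 08:15-12:00, 12:35-13:15, 18:05-21:00.
Arjun ∩ Lila ∩ Wiremu: 08:15-12:00, 18:05-20:40.
Arjun ∩ Lila ∩ Wiremu ∩ Dmitri: 08:15-11:35, 18:05-20:40.
Arjun ∩ Lila ∩ Wiremu ∩ Dmitri ∩ Esperanza: 08:15-11:35, 18:05-20:40.
Arjun ∩ Lila ∩ Wiremu ∩ Dmitri ∩ Esperanza ∩ Erik: 08:15-11:35, 18:05-20:25.
Summing the common windows: 200 + 140 = 340 minutes.

340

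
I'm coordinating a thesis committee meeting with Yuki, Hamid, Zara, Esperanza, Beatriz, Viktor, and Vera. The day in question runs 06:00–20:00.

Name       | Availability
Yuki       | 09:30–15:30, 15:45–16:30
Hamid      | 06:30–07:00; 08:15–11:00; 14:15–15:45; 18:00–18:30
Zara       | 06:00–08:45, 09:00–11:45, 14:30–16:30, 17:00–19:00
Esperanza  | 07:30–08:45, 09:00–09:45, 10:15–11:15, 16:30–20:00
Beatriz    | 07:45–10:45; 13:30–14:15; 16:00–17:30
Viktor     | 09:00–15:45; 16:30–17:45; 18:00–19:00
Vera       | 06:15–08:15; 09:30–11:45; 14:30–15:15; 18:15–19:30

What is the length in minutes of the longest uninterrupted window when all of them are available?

Yuki ∩ Hamid: 09:30-11:00, 14:15-15:30.
Yuki ∩ Hamid ∩ Zara: 09:30-11:00, 14:30-15:30.
Yuki ∩ Hamid ∩ Zara ∩ Esperanza: 09:30-09:45, 10:15-11:00.
Yuki ∩ Hamid ∩ Zara ∩ Esperanza ∩ Beatriz: 09:30-09:45, 10:15-10:45.
Yuki ∩ Hamid ∩ Zara ∩ Esperanza ∩ Beatriz ∩ Viktor: 09:30-09:45, 10:15-10:45.
Yuki ∩ Hamid ∩ Zara ∩ Esperanza ∩ Beatriz ∩ Viktor ∩ Vera: 09:30-09:45, 10:15-10:45.
The longest is 10:15-10:45 at 30 minutes.

30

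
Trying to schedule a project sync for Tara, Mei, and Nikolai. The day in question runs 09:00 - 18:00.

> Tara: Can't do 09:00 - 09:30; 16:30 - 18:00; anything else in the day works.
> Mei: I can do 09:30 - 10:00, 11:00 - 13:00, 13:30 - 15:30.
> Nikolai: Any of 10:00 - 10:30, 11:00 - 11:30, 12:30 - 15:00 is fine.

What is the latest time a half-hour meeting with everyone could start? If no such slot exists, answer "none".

Tara free: 09:30-16:30 (invert busy blocks within the working day).
Mei free: 09:30-10:00, 11:00-13:00, 13:30-15:30.
Nikolai free: 10:00-10:30, 11:00-11:30, 12:30-15:00.
Tara ∩ Mei: 09:30-10:00, 11:00-13:00, 13:30-15:30.
Tara ∩ Mei ∩ Nikolai: 11:00-11:30, 12:30-13:00, 13:30-15:00.
So the common availability across everyone is 11:00-11:30, 12:30-13:00, 13:30-15:00.
The last common window of at least 30 minutes is 13:30-15:00; a 30-minute meeting can start as late as 14:30 and still end by 15:00.

14:30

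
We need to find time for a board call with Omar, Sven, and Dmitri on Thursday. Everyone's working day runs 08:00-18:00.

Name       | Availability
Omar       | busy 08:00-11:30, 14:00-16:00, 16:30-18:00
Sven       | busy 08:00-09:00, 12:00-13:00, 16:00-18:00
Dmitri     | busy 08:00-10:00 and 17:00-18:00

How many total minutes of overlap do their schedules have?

Omar free: 11:30-14:00, 16:00-16:30 (invert busy blocks within the working day).
Sven free: 09:00-12:00, 13:00-16:00 (invert busy blocks within the working day).
Dmitri free: 10:00-17:00 (invert busy blocks within the working day).
Omar ∩ Sven: 11:30-12:00, 13:00-14:00.
Omar ∩ Sven ∩ Dmitri: 11:30-12:00, 13:00-14:00.
Those are the intersection windows.
Summing the common windows: 30 + 60 = 90 minutes.

90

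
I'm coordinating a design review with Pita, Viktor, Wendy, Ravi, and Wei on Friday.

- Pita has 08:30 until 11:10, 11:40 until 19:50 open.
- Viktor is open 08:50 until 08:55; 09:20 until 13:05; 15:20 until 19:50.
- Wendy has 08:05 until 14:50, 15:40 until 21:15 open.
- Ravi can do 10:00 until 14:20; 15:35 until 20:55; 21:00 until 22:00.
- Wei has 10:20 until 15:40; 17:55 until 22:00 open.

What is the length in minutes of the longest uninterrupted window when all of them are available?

115

Pita ∩ Viktor: 08:50-08:55, 09:20-11:10, 11:40-13:05, 15:20-19:50.
Pita ∩ Viktor ∩ Wendy: 08:50-08:55, 09:20-11:10, 11:40-13:05, 15:40-19:50.
Pita ∩ Viktor ∩ Wendy ∩ Ravi: 10:00-11:10, 11:40-13:05, 15:40-19:50.
Pita ∩ Viktor ∩ Wendy ∩ Ravi ∩ Wei: 10:20-11:10, 11:40-13:05, 17:55-19:50.
The longest is 17:55-19:50 at 115 minutes.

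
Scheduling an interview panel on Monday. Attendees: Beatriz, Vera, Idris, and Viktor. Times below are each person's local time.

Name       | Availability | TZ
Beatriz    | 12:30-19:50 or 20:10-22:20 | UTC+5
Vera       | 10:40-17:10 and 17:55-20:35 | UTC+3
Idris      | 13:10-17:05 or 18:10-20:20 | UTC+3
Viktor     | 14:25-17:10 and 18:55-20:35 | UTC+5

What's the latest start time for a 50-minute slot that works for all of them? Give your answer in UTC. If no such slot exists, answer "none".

Beatriz in UTC: 07:30-14:50, 15:10-17:20 (subtract 5h to convert from UTC+5).
Vera in UTC: 07:40-14:10, 14:55-17:35 (subtract 3h to convert from UTC+3).
Idris in UTC: 10:10-14:05, 15:10-17:20 (subtract 3h to convert from UTC+3).
Viktor in UTC: 09:25-12:10, 13:55-15:35 (subtract 5h to convert from UTC+5).
Beatriz ∩ Vera: 07:40-14:10, 15:10-17:20.
Beatriz ∩ Vera ∩ Idris: 10:10-14:05, 15:10-17:20.
Beatriz ∩ Vera ∩ Idris ∩ Viktor: 10:10-12:10, 13:55-14:05, 15:10-15:35.
The last common window of at least 50 minutes is 10:10-12:10; a 50-minute meeting can start as late as 11:20 and still end by 12:10.

11:20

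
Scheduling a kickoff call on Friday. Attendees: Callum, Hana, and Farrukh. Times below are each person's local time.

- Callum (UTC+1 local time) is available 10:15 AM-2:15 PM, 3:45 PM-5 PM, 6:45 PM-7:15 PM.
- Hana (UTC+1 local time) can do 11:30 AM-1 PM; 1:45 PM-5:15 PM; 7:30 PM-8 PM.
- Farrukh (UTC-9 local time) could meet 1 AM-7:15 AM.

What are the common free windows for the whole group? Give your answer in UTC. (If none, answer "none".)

Callum in UTC: 09:15-13:15, 14:45-16:00, 17:45-18:15 (subtract 1h to convert from UTC+1).
Hana in UTC: 10:30-12:00, 12:45-16:15, 18:30-19:00 (subtract 1h to convert from UTC+1).
Farrukh in UTC: 10:00-16:15 (add 9h to convert from UTC-9).
Callum ∩ Hana: 10:30-12:00, 12:45-13:15, 14:45-16:00.
Callum ∩ Hana ∩ Farrukh: 10:30-12:00, 12:45-13:15, 14:45-16:00.

10:30-12:00, 12:45-13:15, 14:45-16:00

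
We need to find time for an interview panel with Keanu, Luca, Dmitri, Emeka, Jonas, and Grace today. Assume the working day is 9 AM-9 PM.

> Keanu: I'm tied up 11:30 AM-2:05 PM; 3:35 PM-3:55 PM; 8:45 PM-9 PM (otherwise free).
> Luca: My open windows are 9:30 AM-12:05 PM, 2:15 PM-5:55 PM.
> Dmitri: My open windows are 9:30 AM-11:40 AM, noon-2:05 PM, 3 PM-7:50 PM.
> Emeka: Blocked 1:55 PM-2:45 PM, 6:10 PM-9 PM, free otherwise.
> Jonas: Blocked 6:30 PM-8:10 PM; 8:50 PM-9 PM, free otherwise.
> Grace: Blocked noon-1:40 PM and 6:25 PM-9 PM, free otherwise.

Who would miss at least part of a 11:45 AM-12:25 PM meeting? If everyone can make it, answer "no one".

Keanu free: 09:00-11:30, 14:05-15:35, 15:55-20:45 (invert busy blocks within the working day).
Luca free: 09:30-12:05, 14:15-17:55.
Dmitri free: 09:30-11:40, 12:00-14:05, 15:00-19:50.
Emeka free: 09:00-13:55, 14:45-18:10 (invert busy blocks within the working day).
Jonas free: 09:00-18:30, 20:10-20:50 (invert busy blocks within the working day).
Grace free: 09:00-12:00, 13:40-18:25 (invert busy blocks within the working day).
Keanu: not fully free for 11:45-12:25. Luca: not fully free for 11:45-12:25. Dmitri: not fully free for 11:45-12:25. Emeka: free for 11:45-12:25. Jonas: free for 11:45-12:25. Grace: not fully free for 11:45-12:25.

Dmitri, Grace, Keanu, Luca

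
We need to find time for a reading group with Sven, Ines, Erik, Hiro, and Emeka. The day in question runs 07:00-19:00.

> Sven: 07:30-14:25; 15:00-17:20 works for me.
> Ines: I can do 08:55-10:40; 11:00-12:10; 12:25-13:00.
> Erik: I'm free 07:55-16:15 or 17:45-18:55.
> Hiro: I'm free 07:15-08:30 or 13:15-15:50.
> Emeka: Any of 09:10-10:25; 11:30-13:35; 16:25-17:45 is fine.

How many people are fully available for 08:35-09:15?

2

Sven and Erik can make the full 08:35-09:15 slot — that's 2.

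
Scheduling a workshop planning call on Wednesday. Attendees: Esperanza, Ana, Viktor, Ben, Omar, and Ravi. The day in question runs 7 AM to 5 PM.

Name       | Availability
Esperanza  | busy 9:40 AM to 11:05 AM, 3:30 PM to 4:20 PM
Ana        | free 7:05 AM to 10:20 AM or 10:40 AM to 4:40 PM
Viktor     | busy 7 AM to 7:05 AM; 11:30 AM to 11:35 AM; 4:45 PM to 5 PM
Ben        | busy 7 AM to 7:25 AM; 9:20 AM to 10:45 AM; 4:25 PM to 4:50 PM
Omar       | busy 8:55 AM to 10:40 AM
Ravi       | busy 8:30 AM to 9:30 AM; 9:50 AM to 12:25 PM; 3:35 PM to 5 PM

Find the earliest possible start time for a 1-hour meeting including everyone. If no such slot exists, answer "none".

07:25

Esperanza free: 07:00-09:40, 11:05-15:30, 16:20-17:00 (invert busy blocks within the working day).
Ana free: 07:05-10:20, 10:40-16:40.
Viktor free: 07:05-11:30, 11:35-16:45 (invert busy blocks within the working day).
Ben free: 07:25-09:20, 10:45-16:25, 16:50-17:00 (invert busy blocks within the working day).
Omar free: 07:00-08:55, 10:40-17:00 (invert busy blocks within the working day).
Ravi free: 07:00-08:30, 09:30-09:50, 12:25-15:35 (invert busy blocks within the working day).
Esperanza ∩ Ana: 07:05-09:40, 11:05-15:30, 16:20-16:40.
Esperanza ∩ Ana ∩ Viktor: 07:05-09:40, 11:05-11:30, 11:35-15:30, 16:20-16:40.
Esperanza ∩ Ana ∩ Viktor ∩ Ben: 07:25-09:20, 11:05-11:30, 11:35-15:30, 16:20-16:25.
Esperanza ∩ Ana ∩ Viktor ∩ Ben ∩ Omar: 07:25-08:55, 11:05-11:30, 11:35-15:30, 16:20-16:25.
Esperanza ∩ Ana ∩ Viktor ∩ Ben ∩ Omar ∩ Ravi: 07:25-08:30, 12:25-15:30.
Those are the intersection windows.
The first common window of at least 60 minutes is 07:25-08:30, so the earliest start is 07:25.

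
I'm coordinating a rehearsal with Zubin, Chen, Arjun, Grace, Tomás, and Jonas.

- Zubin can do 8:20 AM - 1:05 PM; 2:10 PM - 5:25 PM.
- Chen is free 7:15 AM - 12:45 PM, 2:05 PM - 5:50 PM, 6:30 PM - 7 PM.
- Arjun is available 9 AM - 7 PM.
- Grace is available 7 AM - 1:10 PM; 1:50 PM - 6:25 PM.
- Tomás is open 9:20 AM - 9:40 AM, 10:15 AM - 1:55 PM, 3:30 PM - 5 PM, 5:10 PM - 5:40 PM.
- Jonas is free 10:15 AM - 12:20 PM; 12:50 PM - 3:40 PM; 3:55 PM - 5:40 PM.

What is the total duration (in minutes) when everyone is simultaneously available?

215

Zubin ∩ Chen: 08:20-12:45, 14:10-17:25.
Zubin ∩ Chen ∩ Arjun: 09:00-12:45, 14:10-17:25.
Zubin ∩ Chen ∩ Arjun ∩ Grace: 09:00-12:45, 14:10-17:25.
Zubin ∩ Chen ∩ Arjun ∩ Grace ∩ Tomás: 09:20-09:40, 10:15-12:45, 15:30-17:00, 17:10-17:25.
Zubin ∩ Chen ∩ Arjun ∩ Grace ∩ Tomás ∩ Jonas: 10:15-12:20, 15:30-15:40, 15:55-17:00, 17:10-17:25.
Those are the intersection windows.
Summing the common windows: 125 + 10 + 65 + 15 = 215 minutes.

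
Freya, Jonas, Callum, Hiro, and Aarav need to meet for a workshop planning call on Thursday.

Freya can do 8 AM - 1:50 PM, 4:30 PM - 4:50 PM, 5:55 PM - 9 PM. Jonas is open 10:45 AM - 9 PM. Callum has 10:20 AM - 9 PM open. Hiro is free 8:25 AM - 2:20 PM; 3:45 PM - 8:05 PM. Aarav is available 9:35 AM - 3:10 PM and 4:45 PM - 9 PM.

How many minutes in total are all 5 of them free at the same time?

320

Freya ∩ Jonas: 10:45-13:50, 16:30-16:50, 17:55-21:00.
Freya ∩ Jonas ∩ Callum: 10:45-13:50, 16:30-16:50, 17:55-21:00.
Freya ∩ Jonas ∩ Callum ∩ Hiro: 10:45-13:50, 16:30-16:50, 17:55-20:05.
Freya ∩ Jonas ∩ Callum ∩ Hiro ∩ Aarav: 10:45-13:50, 16:45-16:50, 17:55-20:05.
Summing the common windows: 185 + 5 + 130 = 320 minutes.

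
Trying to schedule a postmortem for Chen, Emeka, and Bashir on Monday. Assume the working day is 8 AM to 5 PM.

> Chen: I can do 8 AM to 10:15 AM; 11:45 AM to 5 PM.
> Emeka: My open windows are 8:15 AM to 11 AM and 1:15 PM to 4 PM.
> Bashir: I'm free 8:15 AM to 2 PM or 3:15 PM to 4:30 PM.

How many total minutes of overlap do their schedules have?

210

Chen ∩ Emeka: 08:15-10:15, 13:15-16:00.
Chen ∩ Emeka ∩ Bashir: 08:15-10:15, 13:15-14:00, 15:15-16:00.
Summing the common windows: 120 + 45 + 45 = 210 minutes.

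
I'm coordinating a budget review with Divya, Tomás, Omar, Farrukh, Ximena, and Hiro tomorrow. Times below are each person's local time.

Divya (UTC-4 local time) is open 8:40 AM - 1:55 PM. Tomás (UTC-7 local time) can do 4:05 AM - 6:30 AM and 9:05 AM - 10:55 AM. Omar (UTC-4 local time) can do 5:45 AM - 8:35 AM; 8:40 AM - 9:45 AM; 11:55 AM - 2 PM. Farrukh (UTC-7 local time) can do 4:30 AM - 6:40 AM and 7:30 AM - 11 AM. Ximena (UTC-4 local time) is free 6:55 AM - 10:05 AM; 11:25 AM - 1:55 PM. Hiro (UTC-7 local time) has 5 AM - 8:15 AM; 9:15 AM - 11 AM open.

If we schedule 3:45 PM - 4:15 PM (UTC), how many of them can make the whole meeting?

3

Divya in UTC: 12:40-17:55 (add 4h to convert from UTC-4).
Tomás in UTC: 11:05-13:30, 16:05-17:55 (add 7h to convert from UTC-7).
Omar in UTC: 09:45-12:35, 12:40-13:45, 15:55-18:00 (add 4h to convert from UTC-4).
Farrukh in UTC: 11:30-13:40, 14:30-18:00 (add 7h to convert from UTC-7).
Ximena in UTC: 10:55-14:05, 15:25-17:55 (add 4h to convert from UTC-4).
Hiro in UTC: 12:00-15:15, 16:15-18:00 (add 7h to convert from UTC-7).
Divya, Farrukh, and Ximena can make the full 15:45-16:15 slot — that's 3.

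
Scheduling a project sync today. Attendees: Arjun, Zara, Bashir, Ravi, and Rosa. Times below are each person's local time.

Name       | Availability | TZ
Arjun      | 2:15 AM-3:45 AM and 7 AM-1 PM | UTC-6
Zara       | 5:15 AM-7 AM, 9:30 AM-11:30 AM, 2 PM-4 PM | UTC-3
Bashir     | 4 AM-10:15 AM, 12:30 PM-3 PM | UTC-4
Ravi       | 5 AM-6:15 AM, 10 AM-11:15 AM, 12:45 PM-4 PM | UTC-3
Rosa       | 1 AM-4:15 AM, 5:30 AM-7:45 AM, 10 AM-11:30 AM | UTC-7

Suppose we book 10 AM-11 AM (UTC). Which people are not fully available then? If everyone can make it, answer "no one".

Arjun, Ravi, Zara

Arjun in UTC: 08:15-09:45, 13:00-19:00 (add 6h to convert from UTC-6).
Zara in UTC: 08:15-10:00, 12:30-14:30, 17:00-19:00 (add 3h to convert from UTC-3).
Bashir in UTC: 08:00-14:15, 16:30-19:00 (add 4h to convert from UTC-4).
Ravi in UTC: 08:00-09:15, 13:00-14:15, 15:45-19:00 (add 3h to convert from UTC-3).
Rosa in UTC: 08:00-11:15, 12:30-14:45, 17:00-18:30 (add 7h to convert from UTC-7).
Arjun: not fully free for 10:00-11:00. Zara: not fully free for 10:00-11:00. Bashir: free for 10:00-11:00. Ravi: not fully free for 10:00-11:00. Rosa: free for 10:00-11:00.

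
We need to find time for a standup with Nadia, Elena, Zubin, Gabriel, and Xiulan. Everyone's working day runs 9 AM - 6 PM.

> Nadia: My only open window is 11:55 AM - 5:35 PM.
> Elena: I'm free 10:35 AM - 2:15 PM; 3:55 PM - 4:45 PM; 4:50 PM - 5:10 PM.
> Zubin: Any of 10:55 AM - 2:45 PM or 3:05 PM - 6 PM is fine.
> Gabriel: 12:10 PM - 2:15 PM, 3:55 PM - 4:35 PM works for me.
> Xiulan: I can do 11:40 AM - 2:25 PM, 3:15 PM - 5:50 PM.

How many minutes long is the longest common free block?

125

Nadia ∩ Elena: 11:55-14:15, 15:55-16:45, 16:50-17:10.
Nadia ∩ Elena ∩ Zubin: 11:55-14:15, 15:55-16:45, 16:50-17:10.
Nadia ∩ Elena ∩ Zubin ∩ Gabriel: 12:10-14:15, 15:55-16:35.
Nadia ∩ Elena ∩ Zubin ∩ Gabriel ∩ Xiulan: 12:10-14:15, 15:55-16:35.
The longest is 12:10-14:15 at 125 minutes.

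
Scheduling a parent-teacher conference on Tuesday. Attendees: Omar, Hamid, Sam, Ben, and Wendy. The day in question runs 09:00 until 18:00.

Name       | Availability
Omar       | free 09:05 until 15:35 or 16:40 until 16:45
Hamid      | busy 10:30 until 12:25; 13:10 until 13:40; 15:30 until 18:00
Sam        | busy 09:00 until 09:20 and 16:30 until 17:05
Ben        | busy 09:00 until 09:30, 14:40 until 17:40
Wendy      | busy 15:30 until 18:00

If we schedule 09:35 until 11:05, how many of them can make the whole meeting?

Omar free: 09:05-15:35, 16:40-16:45.
Hamid free: 09:00-10:30, 12:25-13:10, 13:40-15:30 (invert busy blocks within the working day).
Sam free: 09:20-16:30, 17:05-18:00 (invert busy blocks within the working day).
Ben free: 09:30-14:40, 17:40-18:00 (invert busy blocks within the working day).
Wendy free: 09:00-15:30 (invert busy blocks within the working day).
Omar, Sam, Ben, and Wendy can make the full 09:35-11:05 slot — that's 4.

4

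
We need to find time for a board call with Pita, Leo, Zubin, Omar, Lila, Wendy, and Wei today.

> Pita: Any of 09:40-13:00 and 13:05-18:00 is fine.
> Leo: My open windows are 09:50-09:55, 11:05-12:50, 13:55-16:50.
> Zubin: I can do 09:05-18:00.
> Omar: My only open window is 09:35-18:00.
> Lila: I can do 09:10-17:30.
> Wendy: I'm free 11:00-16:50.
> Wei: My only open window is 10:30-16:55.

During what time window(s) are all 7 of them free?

Pita ∩ Leo: 09:50-09:55, 11:05-12:50, 13:55-16:50.
Pita ∩ Leo ∩ Zubin: 09:50-09:55, 11:05-12:50, 13:55-16:50.
Pita ∩ Leo ∩ Zubin ∩ Omar: 09:50-09:55, 11:05-12:50, 13:55-16:50.
Pita ∩ Leo ∩ Zubin ∩ Omar ∩ Lila: 09:50-09:55, 11:05-12:50, 13:55-16:50.
Pita ∩ Leo ∩ Zubin ∩ Omar ∩ Lila ∩ Wendy: 11:05-12:50, 13:55-16:50.
Pita ∩ Leo ∩ Zubin ∩ Omar ∩ Lila ∩ Wendy ∩ Wei: 11:05-12:50, 13:55-16:50.

11:05-12:50, 13:55-16:50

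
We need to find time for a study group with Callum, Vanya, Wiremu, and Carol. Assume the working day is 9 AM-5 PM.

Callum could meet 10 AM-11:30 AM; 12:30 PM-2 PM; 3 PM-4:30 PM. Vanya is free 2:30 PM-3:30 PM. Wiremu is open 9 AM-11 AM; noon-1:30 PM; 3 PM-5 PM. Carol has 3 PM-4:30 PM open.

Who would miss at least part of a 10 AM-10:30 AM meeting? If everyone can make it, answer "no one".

Carol, Vanya

Callum: free for 10:00-10:30. Vanya: not fully free for 10:00-10:30. Wiremu: free for 10:00-10:30. Carol: not fully free for 10:00-10:30.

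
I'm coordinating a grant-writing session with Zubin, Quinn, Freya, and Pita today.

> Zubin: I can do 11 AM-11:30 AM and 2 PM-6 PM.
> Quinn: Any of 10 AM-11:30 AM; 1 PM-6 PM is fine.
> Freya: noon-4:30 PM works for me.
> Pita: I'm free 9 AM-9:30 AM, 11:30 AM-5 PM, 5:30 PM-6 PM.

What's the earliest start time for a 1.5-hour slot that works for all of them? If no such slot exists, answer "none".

Zubin ∩ Quinn: 11:00-11:30, 14:00-18:00.
Zubin ∩ Quinn ∩ Freya: 14:00-16:30.
Zubin ∩ Quinn ∩ Freya ∩ Pita: 14:00-16:30.
The first common window of at least 90 minutes is 14:00-16:30, so the earliest start is 14:00.

14:00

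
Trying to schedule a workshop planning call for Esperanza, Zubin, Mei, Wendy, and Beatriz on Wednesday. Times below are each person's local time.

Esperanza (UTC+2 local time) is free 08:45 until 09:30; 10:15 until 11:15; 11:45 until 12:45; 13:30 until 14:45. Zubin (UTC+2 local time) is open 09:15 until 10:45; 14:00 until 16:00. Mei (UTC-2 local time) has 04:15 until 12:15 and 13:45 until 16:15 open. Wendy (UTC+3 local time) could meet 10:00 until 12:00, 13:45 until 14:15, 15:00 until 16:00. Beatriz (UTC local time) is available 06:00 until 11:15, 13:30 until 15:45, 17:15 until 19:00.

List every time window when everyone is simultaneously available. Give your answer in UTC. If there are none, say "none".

07:15-07:30, 08:15-08:45

Esperanza in UTC: 06:45-07:30, 08:15-09:15, 09:45-10:45, 11:30-12:45 (subtract 2h to convert from UTC+2).
Zubin in UTC: 07:15-08:45, 12:00-14:00 (subtract 2h to convert from UTC+2).
Mei in UTC: 06:15-14:15, 15:45-18:15 (add 2h to convert from UTC-2).
Wendy in UTC: 07:00-09:00, 10:45-11:15, 12:00-13:00 (subtract 3h to convert from UTC+3).
Beatriz in UTC: 06:00-11:15, 13:30-15:45, 17:15-19:00.
Esperanza ∩ Zubin: 07:15-07:30, 08:15-08:45, 12:00-12:45.
Esperanza ∩ Zubin ∩ Mei: 07:15-07:30, 08:15-08:45, 12:00-12:45.
Esperanza ∩ Zubin ∩ Mei ∩ Wendy: 07:15-07:30, 08:15-08:45, 12:00-12:45.
Esperanza ∩ Zubin ∩ Mei ∩ Wendy ∩ Beatriz: 07:15-07:30, 08:15-08:45.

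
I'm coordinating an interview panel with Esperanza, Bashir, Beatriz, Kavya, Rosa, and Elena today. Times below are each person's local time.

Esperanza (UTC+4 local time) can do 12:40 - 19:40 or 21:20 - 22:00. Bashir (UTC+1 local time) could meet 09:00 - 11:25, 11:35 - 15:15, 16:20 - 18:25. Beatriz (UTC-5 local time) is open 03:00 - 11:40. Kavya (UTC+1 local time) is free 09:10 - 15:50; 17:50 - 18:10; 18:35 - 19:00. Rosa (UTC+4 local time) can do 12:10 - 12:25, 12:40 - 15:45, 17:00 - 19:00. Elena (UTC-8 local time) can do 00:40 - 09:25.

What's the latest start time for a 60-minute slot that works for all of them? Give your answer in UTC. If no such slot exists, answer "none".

Esperanza in UTC: 08:40-15:40, 17:20-18:00 (subtract 4h to convert from UTC+4).
Bashir in UTC: 08:00-10:25, 10:35-14:15, 15:20-17:25 (subtract 1h to convert from UTC+1).
Beatriz in UTC: 08:00-16:40 (add 5h to convert from UTC-5).
Kavya in UTC: 08:10-14:50, 16:50-17:10, 17:35-18:00 (subtract 1h to convert from UTC+1).
Rosa in UTC: 08:10-08:25, 08:40-11:45, 13:00-15:00 (subtract 4h to convert from UTC+4).
Elena in UTC: 08:40-17:25 (add 8h to convert from UTC-8).
Esperanza ∩ Bashir: 08:40-10:25, 10:35-14:15, 15:20-15:40, 17:20-17:25.
Esperanza ∩ Bashir ∩ Beatriz: 08:40-10:25, 10:35-14:15, 15:20-15:40.
Esperanza ∩ Bashir ∩ Beatriz ∩ Kavya: 08:40-10:25, 10:35-14:15.
Esperanza ∩ Bashir ∩ Beatriz ∩ Kavya ∩ Rosa: 08:40-10:25, 10:35-11:45, 13:00-14:15.
Esperanza ∩ Bashir ∩ Beatriz ∩ Kavya ∩ Rosa ∩ Elena: 08:40-10:25, 10:35-11:45, 13:00-14:15.
So the common availability across everyone is 08:40-10:25, 10:35-11:45, 13:00-14:15.
The last common window of at least 60 minutes is 13:00-14:15; a 60-minute meeting can start as late as 13:15 and still end by 14:15.

13:15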